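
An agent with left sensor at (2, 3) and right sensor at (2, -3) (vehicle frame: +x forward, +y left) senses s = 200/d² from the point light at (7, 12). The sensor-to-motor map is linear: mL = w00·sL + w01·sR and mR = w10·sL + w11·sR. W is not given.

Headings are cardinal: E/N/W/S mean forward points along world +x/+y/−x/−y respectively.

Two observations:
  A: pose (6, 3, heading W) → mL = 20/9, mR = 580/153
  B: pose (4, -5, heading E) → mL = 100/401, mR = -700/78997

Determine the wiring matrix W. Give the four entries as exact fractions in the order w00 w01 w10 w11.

obs A: pose=(6,3,W) → sL=200/153, sR=40/9, mL=20/9, mR=580/153
obs B: pose=(4,-5,E) → sL=200/197, sR=200/401, mL=100/401, mR=-700/78997
sensor matrix S = [[200/153, 40/9], [200/197, 200/401]]; det S = -5184000/1342949
solve [mL_A; mL_B] = S·[w00; w01] and [mR_A; mR_B] = S·[w10; w11]:
  w00 = 0, w01 = 1/2, w10 = -1/2, w11 = 1

0 1/2 -1/2 1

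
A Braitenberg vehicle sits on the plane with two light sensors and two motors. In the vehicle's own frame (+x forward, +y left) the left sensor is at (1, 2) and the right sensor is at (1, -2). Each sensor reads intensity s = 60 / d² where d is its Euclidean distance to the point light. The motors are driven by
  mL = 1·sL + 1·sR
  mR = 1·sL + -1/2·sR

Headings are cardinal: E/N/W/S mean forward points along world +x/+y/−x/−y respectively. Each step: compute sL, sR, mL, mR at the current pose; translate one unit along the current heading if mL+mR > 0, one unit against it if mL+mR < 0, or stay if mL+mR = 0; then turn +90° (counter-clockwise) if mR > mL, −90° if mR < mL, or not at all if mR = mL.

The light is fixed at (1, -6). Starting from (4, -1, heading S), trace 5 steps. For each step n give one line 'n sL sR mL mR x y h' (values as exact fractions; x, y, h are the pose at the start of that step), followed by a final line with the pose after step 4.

n=0: pose=(4,-1,S); sL=60/41, sR=60/17; mL=3480/697, mR=-210/697; mL+mR=3270/697 → advance +1; mR−mL=-90/17 → turn -1·90°
n=1: pose=(4,-2,W); sL=15/2, sR=3/2; mL=9, mR=27/4; mL+mR=63/4 → advance +1; mR−mL=-9/4 → turn -1·90°
n=2: pose=(3,-2,N); sL=12/5, sR=60/41; mL=792/205, mR=342/205; mL+mR=1134/205 → advance +1; mR−mL=-90/41 → turn -1·90°
n=3: pose=(3,-1,E); sL=30/29, sR=10/3; mL=380/87, mR=-55/87; mL+mR=325/87 → advance +1; mR−mL=-5 → turn -1·90°
n=4: pose=(4,-1,S); sL=60/41, sR=60/17; mL=3480/697, mR=-210/697; mL+mR=3270/697 → advance +1; mR−mL=-90/17 → turn -1·90°

0 60/41 60/17 3480/697 -210/697 4 -1 S
1 15/2 3/2 9 27/4 4 -2 W
2 12/5 60/41 792/205 342/205 3 -2 N
3 30/29 10/3 380/87 -55/87 3 -1 E
4 60/41 60/17 3480/697 -210/697 4 -1 S
final 4 -2 W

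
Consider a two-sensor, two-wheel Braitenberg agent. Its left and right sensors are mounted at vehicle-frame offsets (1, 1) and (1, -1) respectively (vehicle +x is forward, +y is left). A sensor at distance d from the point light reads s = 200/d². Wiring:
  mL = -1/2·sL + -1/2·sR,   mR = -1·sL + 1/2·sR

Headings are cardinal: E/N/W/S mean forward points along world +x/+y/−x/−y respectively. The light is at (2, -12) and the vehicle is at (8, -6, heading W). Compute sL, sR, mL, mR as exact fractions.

left sensor world pos  = (7, -7); dL² = 50
right sensor world pos = (7, -5); dR² = 74
sL = 200/50 = 4
sR = 200/74 = 100/37
mL = -1/2·sL + -1/2·sR = -124/37
mR = -1·sL + 1/2·sR = -98/37

4 100/37 -124/37 -98/37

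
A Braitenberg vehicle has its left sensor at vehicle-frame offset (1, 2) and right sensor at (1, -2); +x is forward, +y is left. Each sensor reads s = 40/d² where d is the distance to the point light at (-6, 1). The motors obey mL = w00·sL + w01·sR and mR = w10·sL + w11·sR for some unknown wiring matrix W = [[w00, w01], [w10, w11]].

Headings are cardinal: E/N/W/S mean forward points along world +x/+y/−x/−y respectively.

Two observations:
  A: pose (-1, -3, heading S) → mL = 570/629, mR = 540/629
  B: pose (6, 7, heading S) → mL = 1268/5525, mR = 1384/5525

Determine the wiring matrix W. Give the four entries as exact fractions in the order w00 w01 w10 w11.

obs A: pose=(-1,-3,S) → sL=20/37, sR=20/17, mL=570/629, mR=540/629
obs B: pose=(6,7,S) → sL=40/221, sR=8/25, mL=1268/5525, mR=1384/5525
sensor matrix S = [[20/37, 20/17], [40/221, 8/25]]; det S = -27776/695045
solve [mL_A; mL_B] = S·[w00; w01] and [mR_A; mR_B] = S·[w10; w11]:
  w00 = -1/2, w01 = 1, w10 = 1/2, w11 = 1/2

-1/2 1 1/2 1/2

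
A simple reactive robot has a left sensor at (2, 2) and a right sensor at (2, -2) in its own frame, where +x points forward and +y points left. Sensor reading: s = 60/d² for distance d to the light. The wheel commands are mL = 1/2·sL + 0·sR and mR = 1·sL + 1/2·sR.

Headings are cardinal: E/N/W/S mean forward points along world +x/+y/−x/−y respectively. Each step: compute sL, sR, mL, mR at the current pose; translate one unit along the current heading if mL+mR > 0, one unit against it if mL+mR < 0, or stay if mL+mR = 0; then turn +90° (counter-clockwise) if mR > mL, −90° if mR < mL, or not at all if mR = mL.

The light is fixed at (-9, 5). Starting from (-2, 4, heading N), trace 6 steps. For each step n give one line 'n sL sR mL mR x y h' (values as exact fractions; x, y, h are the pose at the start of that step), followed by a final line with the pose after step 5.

n=0: pose=(-2,4,N); sL=30/13, sR=30/41; mL=15/13, mR=1425/533; mL+mR=2040/533 → advance +1; mR−mL=810/533 → turn +1·90°
n=1: pose=(-2,5,W); sL=60/29, sR=60/29; mL=30/29, mR=90/29; mL+mR=120/29 → advance +1; mR−mL=60/29 → turn +1·90°
n=2: pose=(-3,5,S); sL=15/17, sR=3; mL=15/34, mR=81/34; mL+mR=48/17 → advance +1; mR−mL=33/17 → turn +1·90°
n=3: pose=(-3,4,E); sL=12/13, sR=60/73; mL=6/13, mR=1266/949; mL+mR=1704/949 → advance +1; mR−mL=828/949 → turn +1·90°
n=4: pose=(-2,4,N); sL=30/13, sR=30/41; mL=15/13, mR=1425/533; mL+mR=2040/533 → advance +1; mR−mL=810/533 → turn +1·90°
n=5: pose=(-2,5,W); sL=60/29, sR=60/29; mL=30/29, mR=90/29; mL+mR=120/29 → advance +1; mR−mL=60/29 → turn +1·90°

0 30/13 30/41 15/13 1425/533 -2 4 N
1 60/29 60/29 30/29 90/29 -2 5 W
2 15/17 3 15/34 81/34 -3 5 S
3 12/13 60/73 6/13 1266/949 -3 4 E
4 30/13 30/41 15/13 1425/533 -2 4 N
5 60/29 60/29 30/29 90/29 -2 5 W
final -3 5 S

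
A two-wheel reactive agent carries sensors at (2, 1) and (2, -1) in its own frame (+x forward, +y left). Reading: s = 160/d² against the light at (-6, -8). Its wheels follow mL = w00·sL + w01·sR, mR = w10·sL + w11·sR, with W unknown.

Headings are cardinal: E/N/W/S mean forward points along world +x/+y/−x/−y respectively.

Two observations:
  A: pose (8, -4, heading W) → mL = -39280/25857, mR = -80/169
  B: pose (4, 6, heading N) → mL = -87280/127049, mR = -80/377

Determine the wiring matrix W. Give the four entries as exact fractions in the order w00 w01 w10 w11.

obs A: pose=(8,-4,W) → sL=160/153, sR=160/169, mL=-39280/25857, mR=-80/169
obs B: pose=(4,6,N) → sL=160/337, sR=160/377, mL=-87280/127049, mR=-80/377
sensor matrix S = [[160/153, 160/169], [160/337, 160/377]]; det S = -1433600/252700461
solve [mL_A; mL_B] = S·[w00; w01] and [mR_A; mR_B] = S·[w10; w11]:
  w00 = -1, w01 = -1/2, w10 = 0, w11 = -1/2

-1 -1/2 0 -1/2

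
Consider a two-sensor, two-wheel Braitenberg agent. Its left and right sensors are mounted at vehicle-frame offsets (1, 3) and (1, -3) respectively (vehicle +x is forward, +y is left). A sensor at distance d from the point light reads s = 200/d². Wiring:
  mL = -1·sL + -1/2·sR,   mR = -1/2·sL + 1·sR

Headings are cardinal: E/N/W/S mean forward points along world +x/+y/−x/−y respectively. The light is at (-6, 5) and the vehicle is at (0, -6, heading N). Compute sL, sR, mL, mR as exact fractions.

left sensor world pos  = (-3, -5); dL² = 109
right sensor world pos = (3, -5); dR² = 181
sL = 200/109 = 200/109
sR = 200/181 = 200/181
mL = -1·sL + -1/2·sR = -47100/19729
mR = -1/2·sL + 1·sR = 3700/19729

200/109 200/181 -47100/19729 3700/19729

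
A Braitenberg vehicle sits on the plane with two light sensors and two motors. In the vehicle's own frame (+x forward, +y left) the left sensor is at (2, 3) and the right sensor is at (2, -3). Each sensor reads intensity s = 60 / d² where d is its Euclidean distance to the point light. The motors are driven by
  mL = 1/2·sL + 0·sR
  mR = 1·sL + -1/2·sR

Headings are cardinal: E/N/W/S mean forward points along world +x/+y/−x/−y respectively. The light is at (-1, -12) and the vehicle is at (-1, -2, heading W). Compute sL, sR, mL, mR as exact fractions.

60/53 60/173 30/53 8790/9169

left sensor world pos  = (-3, -5); dL² = 53
right sensor world pos = (-3, 1); dR² = 173
sL = 60/53 = 60/53
sR = 60/173 = 60/173
mL = 1/2·sL + 0·sR = 30/53
mR = 1·sL + -1/2·sR = 8790/9169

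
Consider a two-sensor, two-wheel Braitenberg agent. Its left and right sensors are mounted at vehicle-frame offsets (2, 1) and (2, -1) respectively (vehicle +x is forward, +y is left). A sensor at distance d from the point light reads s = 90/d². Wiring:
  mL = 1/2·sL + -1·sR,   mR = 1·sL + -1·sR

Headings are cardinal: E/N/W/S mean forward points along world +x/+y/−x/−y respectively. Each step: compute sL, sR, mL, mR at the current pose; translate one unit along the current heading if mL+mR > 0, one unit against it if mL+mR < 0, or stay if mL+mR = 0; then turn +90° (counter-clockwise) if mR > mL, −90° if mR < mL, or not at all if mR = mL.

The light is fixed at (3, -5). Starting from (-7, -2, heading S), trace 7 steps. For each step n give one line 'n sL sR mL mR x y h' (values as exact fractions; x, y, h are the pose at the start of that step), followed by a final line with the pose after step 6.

n=0: pose=(-7,-2,S); sL=45/41, sR=45/61; mL=-945/5002, mR=900/2501; mL+mR=855/5002 → advance +1; mR−mL=45/82 → turn +1·90°
n=1: pose=(-7,-3,E); sL=90/73, sR=18/13; mL=-729/949, mR=-144/949; mL+mR=-873/949 → advance -1; mR−mL=45/73 → turn +1·90°
n=2: pose=(-8,-3,N); sL=9/16, sR=45/58; mL=-459/928, mR=-99/464; mL+mR=-657/928 → advance -1; mR−mL=9/32 → turn +1·90°
n=3: pose=(-8,-4,W); sL=90/169, sR=90/173; mL=-7425/29237, mR=360/29237; mL+mR=-7065/29237 → advance -1; mR−mL=45/169 → turn +1·90°
n=4: pose=(-7,-4,S); sL=45/41, sR=45/61; mL=-945/5002, mR=900/2501; mL+mR=855/5002 → advance +1; mR−mL=45/82 → turn +1·90°
n=5: pose=(-7,-5,E); sL=18/13, sR=18/13; mL=-9/13, mR=0; mL+mR=-9/13 → advance -1; mR−mL=9/13 → turn +1·90°
n=6: pose=(-8,-5,N); sL=45/74, sR=45/52; mL=-270/481, mR=-495/1924; mL+mR=-1575/1924 → advance -1; mR−mL=45/148 → turn +1·90°

0 45/41 45/61 -945/5002 900/2501 -7 -2 S
1 90/73 18/13 -729/949 -144/949 -7 -3 E
2 9/16 45/58 -459/928 -99/464 -8 -3 N
3 90/169 90/173 -7425/29237 360/29237 -8 -4 W
4 45/41 45/61 -945/5002 900/2501 -7 -4 S
5 18/13 18/13 -9/13 0 -7 -5 E
6 45/74 45/52 -270/481 -495/1924 -8 -5 N
final -8 -6 W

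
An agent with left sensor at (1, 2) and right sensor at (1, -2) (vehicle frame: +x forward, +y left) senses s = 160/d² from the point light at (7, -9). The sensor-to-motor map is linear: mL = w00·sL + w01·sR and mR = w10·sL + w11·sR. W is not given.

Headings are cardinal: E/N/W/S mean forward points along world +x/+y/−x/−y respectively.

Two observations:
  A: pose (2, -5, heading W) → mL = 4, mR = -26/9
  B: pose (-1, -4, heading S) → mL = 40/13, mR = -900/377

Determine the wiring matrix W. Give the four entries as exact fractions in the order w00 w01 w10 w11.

1 0 -1 1/2

obs A: pose=(2,-5,W) → sL=4, sR=20/9, mL=4, mR=-26/9
obs B: pose=(-1,-4,S) → sL=40/13, sR=40/29, mL=40/13, mR=-900/377
sensor matrix S = [[4, 20/9], [40/13, 40/29]]; det S = -4480/3393
solve [mL_A; mL_B] = S·[w00; w01] and [mR_A; mR_B] = S·[w10; w11]:
  w00 = 1, w01 = 0, w10 = -1, w11 = 1/2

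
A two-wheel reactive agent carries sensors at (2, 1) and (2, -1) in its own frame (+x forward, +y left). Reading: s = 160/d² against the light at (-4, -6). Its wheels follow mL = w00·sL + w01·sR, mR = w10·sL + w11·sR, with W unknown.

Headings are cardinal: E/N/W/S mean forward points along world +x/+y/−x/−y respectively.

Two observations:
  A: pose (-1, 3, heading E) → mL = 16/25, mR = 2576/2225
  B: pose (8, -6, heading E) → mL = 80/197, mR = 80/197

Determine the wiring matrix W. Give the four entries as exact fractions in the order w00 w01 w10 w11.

1/2 0 -1/2 1

obs A: pose=(-1,3,E) → sL=32/25, sR=160/89, mL=16/25, mR=2576/2225
obs B: pose=(8,-6,E) → sL=160/197, sR=160/197, mL=80/197, mR=80/197
sensor matrix S = [[32/25, 160/89], [160/197, 160/197]]; det S = -36864/87665
solve [mL_A; mL_B] = S·[w00; w01] and [mR_A; mR_B] = S·[w10; w11]:
  w00 = 1/2, w01 = 0, w10 = -1/2, w11 = 1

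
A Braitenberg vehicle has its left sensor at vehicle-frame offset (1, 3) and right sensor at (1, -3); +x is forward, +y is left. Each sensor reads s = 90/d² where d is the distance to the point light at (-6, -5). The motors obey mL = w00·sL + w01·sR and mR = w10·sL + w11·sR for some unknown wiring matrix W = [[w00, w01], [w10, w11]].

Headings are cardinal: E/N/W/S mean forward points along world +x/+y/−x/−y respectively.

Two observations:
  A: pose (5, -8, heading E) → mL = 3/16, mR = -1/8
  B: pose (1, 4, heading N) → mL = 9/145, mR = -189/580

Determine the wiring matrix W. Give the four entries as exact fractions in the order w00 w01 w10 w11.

obs A: pose=(5,-8,E) → sL=5/8, sR=1/2, mL=3/16, mR=-1/8
obs B: pose=(1,4,N) → sL=45/58, sR=9/20, mL=9/145, mR=-189/580
sensor matrix S = [[5/8, 1/2], [45/58, 9/20]]; det S = -99/928
solve [mL_A; mL_B] = S·[w00; w01] and [mR_A; mR_B] = S·[w10; w11]:
  w00 = -1/2, w01 = 1, w10 = -1, w11 = 1

-1/2 1 -1 1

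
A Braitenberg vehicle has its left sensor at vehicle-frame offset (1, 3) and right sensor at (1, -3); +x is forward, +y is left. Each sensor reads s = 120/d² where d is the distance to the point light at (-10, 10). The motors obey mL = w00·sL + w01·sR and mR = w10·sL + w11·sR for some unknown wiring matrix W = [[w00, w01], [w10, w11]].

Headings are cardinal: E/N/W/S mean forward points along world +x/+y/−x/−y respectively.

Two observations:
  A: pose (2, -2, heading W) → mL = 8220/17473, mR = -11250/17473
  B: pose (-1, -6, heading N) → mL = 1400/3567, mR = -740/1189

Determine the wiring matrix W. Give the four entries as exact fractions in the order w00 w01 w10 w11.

1/2 1/2 -1 -1/2

obs A: pose=(2,-2,W) → sL=60/173, sR=60/101, mL=8220/17473, mR=-11250/17473
obs B: pose=(-1,-6,N) → sL=40/87, sR=40/123, mL=1400/3567, mR=-740/1189
sensor matrix S = [[60/173, 60/101], [40/87, 40/123]]; det S = -3331200/20775397
solve [mL_A; mL_B] = S·[w00; w01] and [mR_A; mR_B] = S·[w10; w11]:
  w00 = 1/2, w01 = 1/2, w10 = -1, w11 = -1/2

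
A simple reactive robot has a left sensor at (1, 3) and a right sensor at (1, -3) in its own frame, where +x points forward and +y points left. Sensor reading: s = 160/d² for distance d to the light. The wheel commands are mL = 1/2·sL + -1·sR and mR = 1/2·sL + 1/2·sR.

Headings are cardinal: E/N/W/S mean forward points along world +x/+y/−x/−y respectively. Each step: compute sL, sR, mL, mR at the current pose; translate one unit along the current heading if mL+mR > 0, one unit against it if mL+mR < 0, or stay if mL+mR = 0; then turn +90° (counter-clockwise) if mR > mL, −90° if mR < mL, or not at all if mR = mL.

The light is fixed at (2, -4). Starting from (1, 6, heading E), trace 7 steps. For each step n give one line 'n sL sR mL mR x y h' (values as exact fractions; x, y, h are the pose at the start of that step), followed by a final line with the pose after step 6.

0 160/169 160/49 -23120/8281 17440/8281 1 6 E
1 80/73 80/61 -3400/4453 5360/4453 0 6 N
2 160/73 32/41 944/2993 4448/2993 0 7 W
3 8/5 20/17 -32/85 118/85 -1 7 S
4 160/173 160/53 -23440/9169 18080/9169 -1 6 E
5 16/17 80/61 -872/1037 1168/1037 -2 6 N
6 160/89 160/221 3440/19669 24800/19669 -2 7 W
final -3 7 S

n=0: pose=(1,6,E); sL=160/169, sR=160/49; mL=-23120/8281, mR=17440/8281; mL+mR=-5680/8281 → advance -1; mR−mL=240/49 → turn +1·90°
n=1: pose=(0,6,N); sL=80/73, sR=80/61; mL=-3400/4453, mR=5360/4453; mL+mR=1960/4453 → advance +1; mR−mL=120/61 → turn +1·90°
n=2: pose=(0,7,W); sL=160/73, sR=32/41; mL=944/2993, mR=4448/2993; mL+mR=5392/2993 → advance +1; mR−mL=48/41 → turn +1·90°
n=3: pose=(-1,7,S); sL=8/5, sR=20/17; mL=-32/85, mR=118/85; mL+mR=86/85 → advance +1; mR−mL=30/17 → turn +1·90°
n=4: pose=(-1,6,E); sL=160/173, sR=160/53; mL=-23440/9169, mR=18080/9169; mL+mR=-5360/9169 → advance -1; mR−mL=240/53 → turn +1·90°
n=5: pose=(-2,6,N); sL=16/17, sR=80/61; mL=-872/1037, mR=1168/1037; mL+mR=296/1037 → advance +1; mR−mL=120/61 → turn +1·90°
n=6: pose=(-2,7,W); sL=160/89, sR=160/221; mL=3440/19669, mR=24800/19669; mL+mR=28240/19669 → advance +1; mR−mL=240/221 → turn +1·90°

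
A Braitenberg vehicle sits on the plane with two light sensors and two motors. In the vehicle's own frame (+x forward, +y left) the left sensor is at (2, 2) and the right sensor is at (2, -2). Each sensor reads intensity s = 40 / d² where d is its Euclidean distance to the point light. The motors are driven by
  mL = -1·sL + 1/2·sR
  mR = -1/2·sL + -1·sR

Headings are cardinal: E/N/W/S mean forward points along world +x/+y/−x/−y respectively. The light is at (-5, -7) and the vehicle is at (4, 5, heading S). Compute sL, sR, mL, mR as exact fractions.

40/221 40/149 -1540/32929 -11820/32929

left sensor world pos  = (6, 3); dL² = 221
right sensor world pos = (2, 3); dR² = 149
sL = 40/221 = 40/221
sR = 40/149 = 40/149
mL = -1·sL + 1/2·sR = -1540/32929
mR = -1/2·sL + -1·sR = -11820/32929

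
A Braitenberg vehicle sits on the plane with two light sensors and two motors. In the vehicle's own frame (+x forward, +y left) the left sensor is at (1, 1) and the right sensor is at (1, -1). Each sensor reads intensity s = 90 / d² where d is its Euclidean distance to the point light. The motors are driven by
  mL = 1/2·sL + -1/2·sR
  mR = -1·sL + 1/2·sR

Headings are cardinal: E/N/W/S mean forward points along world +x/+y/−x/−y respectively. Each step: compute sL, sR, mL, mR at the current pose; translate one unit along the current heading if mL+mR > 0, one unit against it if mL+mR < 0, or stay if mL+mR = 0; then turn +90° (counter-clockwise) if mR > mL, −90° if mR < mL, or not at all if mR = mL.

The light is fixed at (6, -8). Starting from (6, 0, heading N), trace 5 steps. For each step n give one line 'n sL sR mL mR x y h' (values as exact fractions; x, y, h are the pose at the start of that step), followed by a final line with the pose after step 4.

0 45/41 45/41 0 -45/82 6 0 N
1 18/13 90/37 -252/481 -81/481 6 -1 E
2 45/34 45/32 -45/1088 -675/1088 5 -1 N
3 90/49 18/5 -216/245 -9/245 5 -2 E
4 45/29 9/5 -18/145 -189/290 4 -2 N
final 4 -3 E

n=0: pose=(6,0,N); sL=45/41, sR=45/41; mL=0, mR=-45/82; mL+mR=-45/82 → advance -1; mR−mL=-45/82 → turn -1·90°
n=1: pose=(6,-1,E); sL=18/13, sR=90/37; mL=-252/481, mR=-81/481; mL+mR=-9/13 → advance -1; mR−mL=171/481 → turn +1·90°
n=2: pose=(5,-1,N); sL=45/34, sR=45/32; mL=-45/1088, mR=-675/1088; mL+mR=-45/68 → advance -1; mR−mL=-315/544 → turn -1·90°
n=3: pose=(5,-2,E); sL=90/49, sR=18/5; mL=-216/245, mR=-9/245; mL+mR=-45/49 → advance -1; mR−mL=207/245 → turn +1·90°
n=4: pose=(4,-2,N); sL=45/29, sR=9/5; mL=-18/145, mR=-189/290; mL+mR=-45/58 → advance -1; mR−mL=-153/290 → turn -1·90°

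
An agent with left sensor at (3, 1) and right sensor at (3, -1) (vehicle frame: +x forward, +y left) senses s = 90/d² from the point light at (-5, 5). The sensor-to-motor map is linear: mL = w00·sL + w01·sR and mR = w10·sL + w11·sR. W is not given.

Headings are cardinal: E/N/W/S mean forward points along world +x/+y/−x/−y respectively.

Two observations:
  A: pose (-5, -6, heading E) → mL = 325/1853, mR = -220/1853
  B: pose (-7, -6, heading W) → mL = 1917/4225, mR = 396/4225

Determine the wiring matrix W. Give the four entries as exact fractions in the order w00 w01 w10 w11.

obs A: pose=(-5,-6,E) → sL=90/109, sR=10/17, mL=325/1853, mR=-220/1853
obs B: pose=(-7,-6,W) → sL=90/169, sR=18/25, mL=1917/4225, mR=396/4225
sensor matrix S = [[90/109, 10/17], [90/169, 18/25]]; det S = 440352/1565785
solve [mL_A; mL_B] = S·[w00; w01] and [mR_A; mR_B] = S·[w10; w11]:
  w00 = -1/2, w01 = 1, w10 = -1/2, w11 = 1/2

-1/2 1 -1/2 1/2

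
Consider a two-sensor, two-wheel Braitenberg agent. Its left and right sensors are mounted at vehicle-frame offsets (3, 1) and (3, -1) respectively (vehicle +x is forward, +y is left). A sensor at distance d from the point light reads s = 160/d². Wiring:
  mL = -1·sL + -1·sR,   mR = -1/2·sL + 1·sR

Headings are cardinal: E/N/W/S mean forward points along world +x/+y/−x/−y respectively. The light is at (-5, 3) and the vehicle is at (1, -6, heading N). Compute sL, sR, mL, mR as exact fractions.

160/61 32/17 -4672/1037 592/1037

left sensor world pos  = (0, -3); dL² = 61
right sensor world pos = (2, -3); dR² = 85
sL = 160/61 = 160/61
sR = 160/85 = 32/17
mL = -1·sL + -1·sR = -4672/1037
mR = -1/2·sL + 1·sR = 592/1037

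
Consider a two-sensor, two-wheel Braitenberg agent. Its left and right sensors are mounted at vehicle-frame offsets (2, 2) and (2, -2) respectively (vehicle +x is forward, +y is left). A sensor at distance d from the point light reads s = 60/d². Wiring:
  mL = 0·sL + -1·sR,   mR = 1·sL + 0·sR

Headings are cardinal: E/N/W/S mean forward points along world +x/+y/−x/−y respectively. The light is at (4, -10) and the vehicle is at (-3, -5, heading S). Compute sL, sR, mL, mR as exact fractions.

left sensor world pos  = (-1, -7); dL² = 34
right sensor world pos = (-5, -7); dR² = 90
sL = 60/34 = 30/17
sR = 60/90 = 2/3
mL = 0·sL + -1·sR = -2/3
mR = 1·sL + 0·sR = 30/17

30/17 2/3 -2/3 30/17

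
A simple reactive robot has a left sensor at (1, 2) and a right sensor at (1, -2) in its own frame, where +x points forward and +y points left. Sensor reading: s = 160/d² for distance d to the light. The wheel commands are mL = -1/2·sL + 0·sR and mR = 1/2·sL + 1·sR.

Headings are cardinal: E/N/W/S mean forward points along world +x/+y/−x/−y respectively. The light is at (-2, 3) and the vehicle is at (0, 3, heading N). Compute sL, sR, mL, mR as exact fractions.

left sensor world pos  = (-2, 4); dL² = 1
right sensor world pos = (2, 4); dR² = 17
sL = 160/1 = 160
sR = 160/17 = 160/17
mL = -1/2·sL + 0·sR = -80
mR = 1/2·sL + 1·sR = 1520/17

160 160/17 -80 1520/17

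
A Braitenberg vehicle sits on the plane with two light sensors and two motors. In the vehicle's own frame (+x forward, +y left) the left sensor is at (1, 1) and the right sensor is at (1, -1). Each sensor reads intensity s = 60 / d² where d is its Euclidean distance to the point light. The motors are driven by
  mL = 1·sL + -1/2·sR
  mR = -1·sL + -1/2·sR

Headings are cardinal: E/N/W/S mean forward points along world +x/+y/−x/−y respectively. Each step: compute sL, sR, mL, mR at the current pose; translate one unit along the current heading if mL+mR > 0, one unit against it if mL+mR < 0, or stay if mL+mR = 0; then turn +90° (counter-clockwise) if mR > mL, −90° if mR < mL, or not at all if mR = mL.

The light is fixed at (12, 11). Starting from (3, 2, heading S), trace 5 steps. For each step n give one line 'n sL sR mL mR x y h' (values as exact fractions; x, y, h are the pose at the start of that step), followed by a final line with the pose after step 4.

0 15/41 3/10 177/820 -423/820 3 2 S
1 60/181 60/149 3510/26969 -14370/26969 3 3 W
2 6/13 30/49 99/637 -489/637 4 3 N
3 60/113 60/149 5550/16837 -12330/16837 4 2 E
4 15/41 3/10 177/820 -423/820 3 2 S
final 3 3 W

n=0: pose=(3,2,S); sL=15/41, sR=3/10; mL=177/820, mR=-423/820; mL+mR=-3/10 → advance -1; mR−mL=-30/41 → turn -1·90°
n=1: pose=(3,3,W); sL=60/181, sR=60/149; mL=3510/26969, mR=-14370/26969; mL+mR=-60/149 → advance -1; mR−mL=-120/181 → turn -1·90°
n=2: pose=(4,3,N); sL=6/13, sR=30/49; mL=99/637, mR=-489/637; mL+mR=-30/49 → advance -1; mR−mL=-12/13 → turn -1·90°
n=3: pose=(4,2,E); sL=60/113, sR=60/149; mL=5550/16837, mR=-12330/16837; mL+mR=-60/149 → advance -1; mR−mL=-120/113 → turn -1·90°
n=4: pose=(3,2,S); sL=15/41, sR=3/10; mL=177/820, mR=-423/820; mL+mR=-3/10 → advance -1; mR−mL=-30/41 → turn -1·90°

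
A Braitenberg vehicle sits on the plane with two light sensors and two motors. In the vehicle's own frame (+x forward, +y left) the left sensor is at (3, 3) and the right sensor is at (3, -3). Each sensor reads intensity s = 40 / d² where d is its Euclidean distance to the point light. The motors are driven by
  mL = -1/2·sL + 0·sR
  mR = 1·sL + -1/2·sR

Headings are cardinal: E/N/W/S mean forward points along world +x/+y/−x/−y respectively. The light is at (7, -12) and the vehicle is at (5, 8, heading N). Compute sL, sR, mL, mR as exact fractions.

20/277 4/53 -10/277 506/14681

left sensor world pos  = (2, 11); dL² = 554
right sensor world pos = (8, 11); dR² = 530
sL = 40/554 = 20/277
sR = 40/530 = 4/53
mL = -1/2·sL + 0·sR = -10/277
mR = 1·sL + -1/2·sR = 506/14681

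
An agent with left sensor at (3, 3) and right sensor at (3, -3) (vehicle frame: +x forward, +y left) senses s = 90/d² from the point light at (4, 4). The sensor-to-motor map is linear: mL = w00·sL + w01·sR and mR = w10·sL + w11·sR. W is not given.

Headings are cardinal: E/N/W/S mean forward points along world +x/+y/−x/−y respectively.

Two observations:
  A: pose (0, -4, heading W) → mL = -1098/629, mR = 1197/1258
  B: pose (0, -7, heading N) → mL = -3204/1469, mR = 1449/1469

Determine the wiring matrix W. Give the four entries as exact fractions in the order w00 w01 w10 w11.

-1 -1 -1/2 1

obs A: pose=(0,-4,W) → sL=9/17, sR=45/37, mL=-1098/629, mR=1197/1258
obs B: pose=(0,-7,N) → sL=90/113, sR=18/13, mL=-3204/1469, mR=1449/1469
sensor matrix S = [[9/17, 45/37], [90/113, 18/13]]; det S = -217728/924001
solve [mL_A; mL_B] = S·[w00; w01] and [mR_A; mR_B] = S·[w10; w11]:
  w00 = -1, w01 = -1, w10 = -1/2, w11 = 1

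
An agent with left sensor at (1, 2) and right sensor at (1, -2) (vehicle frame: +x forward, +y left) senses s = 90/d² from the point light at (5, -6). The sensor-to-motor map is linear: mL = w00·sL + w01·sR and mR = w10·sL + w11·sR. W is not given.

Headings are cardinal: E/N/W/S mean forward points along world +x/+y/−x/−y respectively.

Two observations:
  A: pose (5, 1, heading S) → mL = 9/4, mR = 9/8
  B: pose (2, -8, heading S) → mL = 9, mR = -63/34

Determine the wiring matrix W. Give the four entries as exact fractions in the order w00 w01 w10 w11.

obs A: pose=(5,1,S) → sL=9/4, sR=9/4, mL=9/4, mR=9/8
obs B: pose=(2,-8,S) → sL=9, sR=45/17, mL=9, mR=-63/34
sensor matrix S = [[9/4, 9/4], [9, 45/17]]; det S = -243/17
solve [mL_A; mL_B] = S·[w00; w01] and [mR_A; mR_B] = S·[w10; w11]:
  w00 = 1, w01 = 0, w10 = -1/2, w11 = 1

1 0 -1/2 1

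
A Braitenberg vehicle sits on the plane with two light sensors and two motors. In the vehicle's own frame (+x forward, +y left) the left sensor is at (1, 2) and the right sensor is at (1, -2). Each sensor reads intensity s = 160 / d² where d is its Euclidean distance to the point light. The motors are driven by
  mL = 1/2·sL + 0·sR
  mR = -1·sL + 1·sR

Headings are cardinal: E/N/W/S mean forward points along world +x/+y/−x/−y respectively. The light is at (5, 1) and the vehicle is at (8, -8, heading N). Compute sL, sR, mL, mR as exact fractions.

32/13 160/89 16/13 -768/1157

left sensor world pos  = (6, -7); dL² = 65
right sensor world pos = (10, -7); dR² = 89
sL = 160/65 = 32/13
sR = 160/89 = 160/89
mL = 1/2·sL + 0·sR = 16/13
mR = -1·sL + 1·sR = -768/1157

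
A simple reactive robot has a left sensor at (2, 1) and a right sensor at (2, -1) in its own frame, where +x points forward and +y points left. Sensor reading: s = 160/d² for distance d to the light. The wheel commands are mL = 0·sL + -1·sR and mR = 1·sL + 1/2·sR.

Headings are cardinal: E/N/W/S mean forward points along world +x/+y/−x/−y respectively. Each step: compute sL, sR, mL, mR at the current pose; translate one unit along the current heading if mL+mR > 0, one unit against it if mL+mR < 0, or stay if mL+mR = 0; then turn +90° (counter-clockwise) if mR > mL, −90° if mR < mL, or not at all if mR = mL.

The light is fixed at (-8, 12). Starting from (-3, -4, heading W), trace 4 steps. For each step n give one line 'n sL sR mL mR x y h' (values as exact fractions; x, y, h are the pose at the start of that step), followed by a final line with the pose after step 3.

n=0: pose=(-3,-4,W); sL=80/149, sR=80/117; mL=-80/117, mR=15320/17433; mL+mR=3400/17433 → advance +1; mR−mL=9080/5811 → turn +1·90°
n=1: pose=(-4,-4,S); sL=160/349, sR=160/333; mL=-160/333, mR=81200/116217; mL+mR=25360/116217 → advance +1; mR−mL=45680/38739 → turn +1·90°
n=2: pose=(-4,-5,E); sL=40/73, sR=4/9; mL=-4/9, mR=506/657; mL+mR=214/657 → advance +1; mR−mL=266/219 → turn +1·90°
n=3: pose=(-3,-5,N); sL=160/241, sR=160/261; mL=-160/261, mR=61040/62901; mL+mR=22480/62901 → advance +1; mR−mL=33200/20967 → turn +1·90°

0 80/149 80/117 -80/117 15320/17433 -3 -4 W
1 160/349 160/333 -160/333 81200/116217 -4 -4 S
2 40/73 4/9 -4/9 506/657 -4 -5 E
3 160/241 160/261 -160/261 61040/62901 -3 -5 N
final -3 -4 W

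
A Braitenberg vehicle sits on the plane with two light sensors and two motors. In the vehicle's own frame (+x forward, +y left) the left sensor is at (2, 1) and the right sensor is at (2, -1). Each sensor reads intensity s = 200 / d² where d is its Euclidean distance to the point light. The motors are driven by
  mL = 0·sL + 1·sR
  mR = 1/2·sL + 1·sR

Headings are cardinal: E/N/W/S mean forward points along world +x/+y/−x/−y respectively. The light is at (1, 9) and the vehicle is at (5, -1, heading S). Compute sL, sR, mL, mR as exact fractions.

200/169 200/153 200/153 49100/25857

left sensor world pos  = (6, -3); dL² = 169
right sensor world pos = (4, -3); dR² = 153
sL = 200/169 = 200/169
sR = 200/153 = 200/153
mL = 0·sL + 1·sR = 200/153
mR = 1/2·sL + 1·sR = 49100/25857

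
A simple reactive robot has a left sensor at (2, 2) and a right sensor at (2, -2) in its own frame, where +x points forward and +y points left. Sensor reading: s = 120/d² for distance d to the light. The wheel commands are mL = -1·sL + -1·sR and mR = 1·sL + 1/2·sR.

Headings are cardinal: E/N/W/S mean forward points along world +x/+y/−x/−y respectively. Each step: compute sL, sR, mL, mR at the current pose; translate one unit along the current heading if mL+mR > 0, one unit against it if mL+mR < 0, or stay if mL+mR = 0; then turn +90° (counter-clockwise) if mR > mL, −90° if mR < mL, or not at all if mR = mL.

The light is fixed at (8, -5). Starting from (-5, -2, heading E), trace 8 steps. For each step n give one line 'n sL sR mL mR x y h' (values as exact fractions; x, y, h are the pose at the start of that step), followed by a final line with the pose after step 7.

n=0: pose=(-5,-2,E); sL=60/73, sR=60/61; mL=-8040/4453, mR=5850/4453; mL+mR=-30/61 → advance -1; mR−mL=13890/4453 → turn +1·90°
n=1: pose=(-6,-2,N); sL=120/281, sR=120/169; mL=-54000/47489, mR=37140/47489; mL+mR=-60/169 → advance -1; mR−mL=91140/47489 → turn +1·90°
n=2: pose=(-6,-3,W); sL=15/32, sR=15/34; mL=-495/544, mR=375/544; mL+mR=-15/68 → advance -1; mR−mL=435/272 → turn +1·90°
n=3: pose=(-5,-3,S); sL=120/121, sR=8/15; mL=-2768/1815, mR=2284/1815; mL+mR=-4/15 → advance -1; mR−mL=1684/605 → turn +1·90°
n=4: pose=(-5,-2,E); sL=60/73, sR=60/61; mL=-8040/4453, mR=5850/4453; mL+mR=-30/61 → advance -1; mR−mL=13890/4453 → turn +1·90°
n=5: pose=(-6,-2,N); sL=120/281, sR=120/169; mL=-54000/47489, mR=37140/47489; mL+mR=-60/169 → advance -1; mR−mL=91140/47489 → turn +1·90°
n=6: pose=(-6,-3,W); sL=15/32, sR=15/34; mL=-495/544, mR=375/544; mL+mR=-15/68 → advance -1; mR−mL=435/272 → turn +1·90°
n=7: pose=(-5,-3,S); sL=120/121, sR=8/15; mL=-2768/1815, mR=2284/1815; mL+mR=-4/15 → advance -1; mR−mL=1684/605 → turn +1·90°

0 60/73 60/61 -8040/4453 5850/4453 -5 -2 E
1 120/281 120/169 -54000/47489 37140/47489 -6 -2 N
2 15/32 15/34 -495/544 375/544 -6 -3 W
3 120/121 8/15 -2768/1815 2284/1815 -5 -3 S
4 60/73 60/61 -8040/4453 5850/4453 -5 -2 E
5 120/281 120/169 -54000/47489 37140/47489 -6 -2 N
6 15/32 15/34 -495/544 375/544 -6 -3 W
7 120/121 8/15 -2768/1815 2284/1815 -5 -3 S
final -5 -2 E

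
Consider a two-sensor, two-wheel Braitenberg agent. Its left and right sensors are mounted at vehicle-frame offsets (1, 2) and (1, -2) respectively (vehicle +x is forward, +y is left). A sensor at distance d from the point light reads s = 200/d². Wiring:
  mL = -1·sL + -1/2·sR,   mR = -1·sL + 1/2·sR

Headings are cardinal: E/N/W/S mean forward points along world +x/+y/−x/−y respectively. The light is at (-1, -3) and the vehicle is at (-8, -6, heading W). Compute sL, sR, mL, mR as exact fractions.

200/89 40/13 -4380/1157 -820/1157

left sensor world pos  = (-9, -8); dL² = 89
right sensor world pos = (-9, -4); dR² = 65
sL = 200/89 = 200/89
sR = 200/65 = 40/13
mL = -1·sL + -1/2·sR = -4380/1157
mR = -1·sL + 1/2·sR = -820/1157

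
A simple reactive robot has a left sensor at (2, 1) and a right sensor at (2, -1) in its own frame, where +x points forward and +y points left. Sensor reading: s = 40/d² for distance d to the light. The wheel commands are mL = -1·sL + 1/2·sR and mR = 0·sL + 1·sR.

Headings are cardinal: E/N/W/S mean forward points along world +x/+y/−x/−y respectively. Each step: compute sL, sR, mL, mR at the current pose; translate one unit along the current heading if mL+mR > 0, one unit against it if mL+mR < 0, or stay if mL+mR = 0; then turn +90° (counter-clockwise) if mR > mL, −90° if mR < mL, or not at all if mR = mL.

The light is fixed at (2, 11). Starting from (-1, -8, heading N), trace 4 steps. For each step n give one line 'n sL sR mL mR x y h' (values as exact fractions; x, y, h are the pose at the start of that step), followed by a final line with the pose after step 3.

n=0: pose=(-1,-8,N); sL=8/61, sR=40/293; mL=-1124/17873, mR=40/293; mL+mR=1316/17873 → advance +1; mR−mL=3564/17873 → turn +1·90°
n=1: pose=(-1,-7,W); sL=20/193, sR=20/157; mL=-1210/30301, mR=20/157; mL+mR=2650/30301 → advance +1; mR−mL=5070/30301 → turn +1·90°
n=2: pose=(-2,-7,S); sL=40/409, sR=8/85; mL=-1764/34765, mR=8/85; mL+mR=1508/34765 → advance +1; mR−mL=5036/34765 → turn +1·90°
n=3: pose=(-2,-8,E); sL=5/41, sR=10/101; mL=-300/4141, mR=10/101; mL+mR=110/4141 → advance +1; mR−mL=710/4141 → turn +1·90°

0 8/61 40/293 -1124/17873 40/293 -1 -8 N
1 20/193 20/157 -1210/30301 20/157 -1 -7 W
2 40/409 8/85 -1764/34765 8/85 -2 -7 S
3 5/41 10/101 -300/4141 10/101 -2 -8 E
final -1 -8 N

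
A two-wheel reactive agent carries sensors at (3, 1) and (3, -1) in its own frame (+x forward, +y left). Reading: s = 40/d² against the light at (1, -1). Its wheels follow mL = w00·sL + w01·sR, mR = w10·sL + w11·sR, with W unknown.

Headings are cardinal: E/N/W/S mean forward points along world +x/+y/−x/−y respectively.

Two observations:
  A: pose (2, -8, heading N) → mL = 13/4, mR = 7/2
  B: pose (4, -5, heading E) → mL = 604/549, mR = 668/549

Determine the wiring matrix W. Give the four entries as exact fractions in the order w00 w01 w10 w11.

obs A: pose=(2,-8,N) → sL=5/2, sR=2, mL=13/4, mR=7/2
obs B: pose=(4,-5,E) → sL=8/9, sR=40/61, mL=604/549, mR=668/549
sensor matrix S = [[5/2, 2], [8/9, 40/61]]; det S = -76/549
solve [mL_A; mL_B] = S·[w00; w01] and [mR_A; mR_B] = S·[w10; w11]:
  w00 = 1/2, w01 = 1, w10 = 1, w11 = 1/2

1/2 1 1 1/2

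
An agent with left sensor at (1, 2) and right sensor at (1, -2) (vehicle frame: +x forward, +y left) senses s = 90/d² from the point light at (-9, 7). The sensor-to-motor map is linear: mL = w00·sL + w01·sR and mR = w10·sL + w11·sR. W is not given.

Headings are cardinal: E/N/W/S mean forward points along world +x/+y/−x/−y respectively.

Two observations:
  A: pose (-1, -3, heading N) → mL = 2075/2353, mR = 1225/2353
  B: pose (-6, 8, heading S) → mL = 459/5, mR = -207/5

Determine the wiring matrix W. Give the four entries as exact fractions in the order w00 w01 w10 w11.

obs A: pose=(-1,-3,N) → sL=10/13, sR=90/181, mL=2075/2353, mR=1225/2353
obs B: pose=(-6,8,S) → sL=18/5, sR=90, mL=459/5, mR=-207/5
sensor matrix S = [[10/13, 90/181], [18/5, 90]]; det S = 158688/2353
solve [mL_A; mL_B] = S·[w00; w01] and [mR_A; mR_B] = S·[w10; w11]:
  w00 = 1/2, w01 = 1, w10 = 1, w11 = -1/2

1/2 1 1 -1/2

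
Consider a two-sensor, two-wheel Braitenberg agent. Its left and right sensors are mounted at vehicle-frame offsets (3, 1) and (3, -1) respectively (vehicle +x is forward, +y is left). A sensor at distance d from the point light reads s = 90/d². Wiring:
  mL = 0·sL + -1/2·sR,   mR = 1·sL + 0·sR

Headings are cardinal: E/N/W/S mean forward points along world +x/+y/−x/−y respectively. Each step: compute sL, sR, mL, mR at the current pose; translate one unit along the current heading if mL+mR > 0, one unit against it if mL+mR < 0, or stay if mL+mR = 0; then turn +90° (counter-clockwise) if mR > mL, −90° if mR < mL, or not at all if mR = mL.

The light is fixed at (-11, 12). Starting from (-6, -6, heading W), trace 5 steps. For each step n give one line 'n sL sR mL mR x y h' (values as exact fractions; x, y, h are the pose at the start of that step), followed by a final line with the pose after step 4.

0 18/73 90/293 -45/293 18/73 -6 -6 W
1 45/233 1/5 -1/10 45/233 -7 -6 S
2 90/373 90/449 -45/449 90/373 -7 -7 E
3 45/136 45/146 -45/292 45/136 -6 -7 N
4 18/73 90/293 -45/293 18/73 -6 -6 W
final -7 -6 S

n=0: pose=(-6,-6,W); sL=18/73, sR=90/293; mL=-45/293, mR=18/73; mL+mR=1989/21389 → advance +1; mR−mL=8559/21389 → turn +1·90°
n=1: pose=(-7,-6,S); sL=45/233, sR=1/5; mL=-1/10, mR=45/233; mL+mR=217/2330 → advance +1; mR−mL=683/2330 → turn +1·90°
n=2: pose=(-7,-7,E); sL=90/373, sR=90/449; mL=-45/449, mR=90/373; mL+mR=23625/167477 → advance +1; mR−mL=57195/167477 → turn +1·90°
n=3: pose=(-6,-7,N); sL=45/136, sR=45/146; mL=-45/292, mR=45/136; mL+mR=1755/9928 → advance +1; mR−mL=4815/9928 → turn +1·90°
n=4: pose=(-6,-6,W); sL=18/73, sR=90/293; mL=-45/293, mR=18/73; mL+mR=1989/21389 → advance +1; mR−mL=8559/21389 → turn +1·90°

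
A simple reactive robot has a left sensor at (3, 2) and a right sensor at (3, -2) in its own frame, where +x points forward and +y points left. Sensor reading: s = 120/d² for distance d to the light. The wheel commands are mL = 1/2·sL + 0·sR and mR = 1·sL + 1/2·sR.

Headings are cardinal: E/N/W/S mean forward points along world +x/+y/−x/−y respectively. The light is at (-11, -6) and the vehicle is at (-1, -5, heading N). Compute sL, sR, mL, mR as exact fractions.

left sensor world pos  = (-3, -2); dL² = 80
right sensor world pos = (1, -2); dR² = 160
sL = 120/80 = 3/2
sR = 120/160 = 3/4
mL = 1/2·sL + 0·sR = 3/4
mR = 1·sL + 1/2·sR = 15/8

3/2 3/4 3/4 15/8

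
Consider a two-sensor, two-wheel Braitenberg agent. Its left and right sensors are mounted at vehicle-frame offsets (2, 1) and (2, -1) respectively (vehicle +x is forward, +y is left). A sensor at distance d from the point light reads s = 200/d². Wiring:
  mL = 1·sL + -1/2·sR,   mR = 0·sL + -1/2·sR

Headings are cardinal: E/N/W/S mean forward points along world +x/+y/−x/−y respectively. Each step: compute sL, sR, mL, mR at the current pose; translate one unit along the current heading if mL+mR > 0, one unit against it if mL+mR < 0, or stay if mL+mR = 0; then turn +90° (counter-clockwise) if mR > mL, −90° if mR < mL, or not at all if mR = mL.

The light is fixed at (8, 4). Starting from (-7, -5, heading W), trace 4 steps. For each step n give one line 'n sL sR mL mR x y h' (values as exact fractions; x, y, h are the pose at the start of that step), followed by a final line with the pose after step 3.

n=0: pose=(-7,-5,W); sL=200/389, sR=200/353; mL=31700/137317, mR=-100/353; mL+mR=-7200/137317 → advance -1; mR−mL=-200/389 → turn -1·90°
n=1: pose=(-6,-5,N); sL=100/137, sR=100/109; mL=4050/14933, mR=-50/109; mL+mR=-2800/14933 → advance -1; mR−mL=-100/137 → turn -1·90°
n=2: pose=(-6,-6,E); sL=8/9, sR=40/53; mL=244/477, mR=-20/53; mL+mR=64/477 → advance +1; mR−mL=-8/9 → turn -1·90°
n=3: pose=(-5,-6,S); sL=25/36, sR=10/17; mL=245/612, mR=-5/17; mL+mR=65/612 → advance +1; mR−mL=-25/36 → turn -1·90°

0 200/389 200/353 31700/137317 -100/353 -7 -5 W
1 100/137 100/109 4050/14933 -50/109 -6 -5 N
2 8/9 40/53 244/477 -20/53 -6 -6 E
3 25/36 10/17 245/612 -5/17 -5 -6 S
final -5 -7 W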